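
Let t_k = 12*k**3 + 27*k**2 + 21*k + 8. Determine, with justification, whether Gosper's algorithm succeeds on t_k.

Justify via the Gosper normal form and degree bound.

Yes. s_k = k*(3*k**3 + 3*k**2 + 2).

Compute t_(k+1)/t_k: get (12*k**3 + 63*k**2 + 111*k + 68)/(12*k**3 + 27*k**2 + 21*k + 8).
Gosper form: A/B · C(k+1)/C(k) with A=1, B=1, C=k**3 + 9*k**2/4 + 7*k/4 + 2/3.
Need (1)·f(k+1) − (1)·f(k) = k**3 + 9*k**2/4 + 7*k/4 + 2/3.
deg f ≤ 4 (via 0,0,3).
Coefficient equations give f(k) = k*(3*k**3 + 3*k**2 + 2)/12.
So s_k = (B(k−1)f/C)·t_k = (k*(3*k**3 + 3*k**2 + 2)/(12*k**3 + 27*k**2 + 21*k + 8))·t_k = k*(3*k**3 + 3*k**2 + 2).
s_(k+1) − s_k = 12*k**3 + 27*k**2 + 21*k + 8 = t_k.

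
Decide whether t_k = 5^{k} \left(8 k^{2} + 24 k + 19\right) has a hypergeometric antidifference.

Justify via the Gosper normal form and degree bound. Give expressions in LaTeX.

Ratio r(k) = 5*(8*k**2 + 40*k + 51)/(8*k**2 + 24*k + 19).
Gosper form: A/B · C(k+1)/C(k) with A=5, B=1, C=k**2 + 3*k + 19/8.
Solve (5)·f(k+1) − (1)·f(k) = k**2 + 3*k + 19/8.
d = 2 from the (0,0,2) case.
Solve for f: f(k) = (2*k**2 + k + 1)/8 (degree 2 ≤ 2).
So s_k = (B(k−1)f/C)·t_k = ((2*k**2 + k + 1)/(8*k**2 + 24*k + 19))·t_k = 5**k*(2*k**2 + k + 1).
s_(k+1) − s_k = 5**k*(8*k**2 + 24*k + 19) = t_k.

Yes. s_k = 5^{k} \left(2 k^{2} + k + 1\right).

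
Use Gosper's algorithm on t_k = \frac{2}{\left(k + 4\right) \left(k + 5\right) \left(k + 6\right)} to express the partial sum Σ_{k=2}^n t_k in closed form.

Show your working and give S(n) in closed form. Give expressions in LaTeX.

t_(k+1)/t_k = (k + 4)/(k + 7).
So A=k + 4 and B=k + 7, with C=1.
f must satisfy (k + 4)·f(k+1) − (k + 6)·f(k) = 1.
d = 2 from the (1,1,0) case.
Solving with deg f ≤ 2: f(k) = k*(k + 9)/40.
Get s_k = R·t_k = k*(k + 9)/(20*(k + 4)*(k + 5)) with R(k) = B(k−1)f(k)/C(k) = k*(k + 6)*(k + 9)/40.
Δs = 2/(k**3 + 15*k**2 + 74*k + 120), as required.
s_(n+1) = (n**2 + 11*n + 10)/(20*(n**2 + 11*n + 30)) and s_(2) = 11/420, so S(n) = (n**2 + 11*n - 12)/(42*(n**2 + 11*n + 30)).

S(n) = \frac{n^{2} + 11 n - 12}{42 \left(n^{2} + 11 n + 30\right)}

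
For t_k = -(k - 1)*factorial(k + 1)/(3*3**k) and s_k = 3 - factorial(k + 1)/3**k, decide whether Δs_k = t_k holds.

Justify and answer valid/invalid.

valid (s_(k+1) − s_k reduces to t_k)

s_(k+1) = -3**(-k - 1)*factorial(k + 2) + 3
s_(k+1) − s_k = -(k - 1)*factorial(k + 1)/(3*3**k)
(s_(k+1) − s_k) − t_k = 0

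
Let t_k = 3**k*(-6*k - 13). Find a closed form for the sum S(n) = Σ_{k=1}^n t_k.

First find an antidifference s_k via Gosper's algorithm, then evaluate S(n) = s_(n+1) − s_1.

S(n) = -9*3**n*n - 15*3**n + 15

Ratio r(k) = 3*(6*k + 19)/(6*k + 13).
Normal form (A,B,C) = (3, 1, k + 13/6).
f must satisfy (3)·f(k+1) − (1)·f(k) = k + 13/6.
Bound: deg f ≤ 1.
Match coefficients ⇒ f(k) = (3*k + 2)/6.
Get s_k = R·t_k = 3**k*(-3*k - 2) with R(k) = B(k−1)f(k)/C(k) = (3*k + 2)/(6*k + 13).
s_(k+1) − s_k = 3**k*(-6*k - 13) = t_k.
Evaluate: s_(n+1) = 3**(n + 1)*(-3*n - 5); subtract s_(1) = -15 ⇒ S(n) = -9*3**n*n - 15*3**n + 15.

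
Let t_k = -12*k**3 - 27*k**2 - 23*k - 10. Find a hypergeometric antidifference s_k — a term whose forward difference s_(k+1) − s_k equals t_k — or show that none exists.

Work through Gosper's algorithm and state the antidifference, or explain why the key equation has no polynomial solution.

s_k = k*(-3*k**3 - 3*k**2 - k - 3)

t_(k+1)/t_k = (12*k**3 + 63*k**2 + 113*k + 72)/(12*k**3 + 27*k**2 + 23*k + 10).
A = 1, B = 1, C = k**3 + 9*k**2/4 + 23*k/12 + 5/6.
Set up (1)·f(k+1) − (1)·f(k) − (k**3 + 9*k**2/4 + 23*k/12 + 5/6) = 0.
d = 4 from the (0,0,3) case.
Solve for f: f(k) = k*(3*k**3 + 3*k**2 + k + 3)/12 (degree 4 ≤ 4).
Certificate R = B(k−1)f/C = k*(3*k**3 + 3*k**2 + k + 3)/((4*k + 5)*(3*k**2 + 3*k + 2)) gives s_k = k*(-3*k**3 - 3*k**2 - k - 3).
Verify: -12*k**3 - 27*k**2 - 23*k - 10 matches t_k.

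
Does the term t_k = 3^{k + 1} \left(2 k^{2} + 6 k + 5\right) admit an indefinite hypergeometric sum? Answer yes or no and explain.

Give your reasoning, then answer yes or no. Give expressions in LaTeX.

Yes. s_k = 3^{k + 1} \left(k^{2} + 1\right).

Step 1: r(k) = 3*(2*k**2 + 10*k + 13)/(2*k**2 + 6*k + 5).
A = 3, B = 1, C = k**2 + 3*k + 5/2.
f must satisfy (3)·f(k+1) − (1)·f(k) = k**2 + 3*k + 5/2.
deg f ≤ 2 (via 0,0,2).
Solve for f: f(k) = (k**2 + 1)/2 (degree 2 ≤ 2).
So s_k = (B(k−1)f/C)·t_k = ((k**2 + 1)/(2*k**2 + 6*k + 5))·t_k = 3**(k + 1)*(k**2 + 1).
Δs = 3**(k + 1)*(2*k**2 + 6*k + 5), as required.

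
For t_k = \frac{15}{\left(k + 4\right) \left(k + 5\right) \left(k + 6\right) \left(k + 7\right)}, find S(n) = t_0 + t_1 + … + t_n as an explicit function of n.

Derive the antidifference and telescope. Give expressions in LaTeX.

S(n) = \frac{n^{3} + 18 n^{2} + 107 n + 90}{24 \left(n^{3} + 18 n^{2} + 107 n + 210\right)}

The ratio is (k + 4)/(k + 8).
Normal form (A,B,C) = (k + 4, k + 8, 1).
Solve (k + 4)·f(k+1) − (k + 7)·f(k) = 1.
From deg A=1, deg B=1, deg C=0: d=3.
Solve for f: f(k) = k*(k**2 + 15*k + 74)/360 (degree 3 ≤ 3).
Get s_k = R·t_k = k*(k**2 + 15*k + 74)/(24*(k + 4)*(k + 5)*(k + 6)) with R(k) = B(k−1)f(k)/C(k) = k*(k + 7)*(k**2 + 15*k + 74)/360.
Check: Δs_k = 15/(k**4 + 22*k**3 + 179*k**2 + 638*k + 840). ✓
s_(n+1) = (n**3 + 18*n**2 + 107*n + 90)/(24*(n**3 + 18*n**2 + 107*n + 210)) and s_(0) = 0, so S(n) = (n**3 + 18*n**2 + 107*n + 90)/(24*(n**3 + 18*n**2 + 107*n + 210)).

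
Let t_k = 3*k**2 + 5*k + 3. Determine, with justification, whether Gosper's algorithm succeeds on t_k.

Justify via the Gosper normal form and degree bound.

Yes. s_k = k*(k**2 + k + 1).

The ratio is (3*k**2 + 11*k + 11)/(3*k**2 + 5*k + 3).
So A=1 and B=1, with C=k**2 + 5*k/3 + 1.
Set up (1)·f(k+1) − (1)·f(k) − (k**2 + 5*k/3 + 1) = 0.
From deg A=0, deg B=0, deg C=2: d=3.
Match coefficients ⇒ f(k) = k*(k**2 + k + 1)/3.
Then R = B(k−1)f/C = k*(k**2 + k + 1)/(3*k**2 + 5*k + 3), so s_k = R(k)·t_k = k*(k**2 + k + 1).
Δs = 3*k**2 + 5*k + 3, as required.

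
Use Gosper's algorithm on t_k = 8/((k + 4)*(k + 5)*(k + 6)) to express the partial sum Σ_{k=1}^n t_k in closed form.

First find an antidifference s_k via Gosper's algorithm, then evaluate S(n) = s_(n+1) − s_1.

S(n) = 2*n*(n + 11)/(15*(n**2 + 11*n + 30))

r(k) = (k + 4)/(k + 7) after simplifying.
Take A(k)=k + 4, B(k)=k + 7, C(k)=1.
Solve (k + 4)·f(k+1) − (k + 6)·f(k) = 1.
deg f ≤ 2 (via 1,1,0).
A polynomial solution: f(k) = k*(k + 9)/40.
R(k) = B(k−1)·f(k)/C(k) = k*(k + 6)*(k + 9)/40; s_k = R·t_k = k*(k + 9)/(5*(k + 4)*(k + 5)).
s_(k+1) − s_k = 8/(k**3 + 15*k**2 + 74*k + 120) = t_k.
Σ_(k=1)^n t_k = s_(n+1) − s_(1) = ((n**2 + 11*n + 10)/(5*(n**2 + 11*n + 30))) − (1/15), i.e. 2*n*(n + 11)/(15*(n**2 + 11*n + 30)).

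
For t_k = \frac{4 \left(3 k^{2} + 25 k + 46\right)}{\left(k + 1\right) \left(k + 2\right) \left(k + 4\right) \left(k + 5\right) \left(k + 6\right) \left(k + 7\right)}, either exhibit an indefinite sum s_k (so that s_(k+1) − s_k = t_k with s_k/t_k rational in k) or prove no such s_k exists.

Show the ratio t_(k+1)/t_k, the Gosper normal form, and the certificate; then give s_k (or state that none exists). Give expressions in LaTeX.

s_k = \frac{k \left(k^{2} + 11 k + 34\right)}{6 \left(k^{3} + 11 k^{2} + 34 k + 24\right)}

r(k) = (k + 1)*(k + 4)*(25*k + 3*(k + 1)**2 + 71)/((k + 3)*(k + 8)*(3*k**2 + 25*k + 46)) after simplifying.
Gosper form: A/B · C(k+1)/C(k) with A=k + 1, B=k + 8, C=k**3 + 34*k**2/3 + 121*k/3 + 46.
Set up (k + 1)·f(k+1) − (k + 7)·f(k) − (k**3 + 34*k**2/3 + 121*k/3 + 46) = 0.
d = 6 from the (1,1,3) case.
Match coefficients ⇒ f(k) = k*(k + 2)*(k + 3)*(k + 5)*(k**2 + 11*k + 34)/72.
R(k) = B(k−1)·f(k)/C(k) = k*(k + 2)*(k + 5)*(k + 7)*(k**2 + 11*k + 34)/(24*(3*k**2 + 25*k + 46)); s_k = R·t_k = k*(k**2 + 11*k + 34)/(6*(k**3 + 11*k**2 + 34*k + 24)).
Δs = 4*(3*k**2 + 25*k + 46)/(k**6 + 25*k**5 + 247*k**4 + 1219*k**3 + 3112*k**2 + 3796*k + 1680), as required.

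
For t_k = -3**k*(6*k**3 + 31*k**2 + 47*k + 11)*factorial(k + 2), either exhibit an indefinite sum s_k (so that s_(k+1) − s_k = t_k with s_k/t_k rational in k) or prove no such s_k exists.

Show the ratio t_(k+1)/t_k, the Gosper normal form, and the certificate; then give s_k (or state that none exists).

Compute t_(k+1)/t_k: get 3*(6*k**4 + 67*k**3 + 274*k**2 + 476*k + 285)/(6*k**3 + 31*k**2 + 47*k + 11).
So A=3*k + 9 and B=1, with C=k**3 + 31*k**2/6 + 47*k/6 + 11/6.
Key eq: (3*k + 9)·f(k+1) = (1)·f(k) + (k**3 + 31*k**2/6 + 47*k/6 + 11/6).
deg f ≤ 2 (via 1,0,3).
Coefficient equations give f(k) = (2*k**2 + k - 2)/6.
So s_k = (B(k−1)f/C)·t_k = ((2*k**2 + k - 2)/(6*k**3 + 31*k**2 + 47*k + 11))·t_k = -3**k*(2*k**2 + k - 2)*factorial(k + 2).
Δs = -3**k*(6*k**3 + 31*k**2 + 47*k + 11)*factorial(k + 2), as required.

s_k = -3**k*(2*k**2 + k - 2)*factorial(k + 2)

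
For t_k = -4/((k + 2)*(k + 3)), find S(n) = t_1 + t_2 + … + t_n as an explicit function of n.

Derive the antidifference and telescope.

t_(k+1)/t_k = (k + 2)/(k + 4).
Normal form (A,B,C) = (k + 2, k + 4, 1).
f must satisfy (k + 2)·f(k+1) − (k + 3)·f(k) = 1.
Degrees (1,1,0) ⇒ d ≤ 1.
A polynomial solution: f(k) = k/2.
So s_k = (B(k−1)f/C)·t_k = (k*(k + 3)/2)·t_k = -2*k/(k + 2).
Δs = -4/(k**2 + 5*k + 6), as required.
Evaluate: s_(n+1) = 2*(-n - 1)/(n + 3); subtract s_(1) = -2/3 ⇒ S(n) = -4*n/(3*n + 9).

S(n) = -4*n/(3*n + 9)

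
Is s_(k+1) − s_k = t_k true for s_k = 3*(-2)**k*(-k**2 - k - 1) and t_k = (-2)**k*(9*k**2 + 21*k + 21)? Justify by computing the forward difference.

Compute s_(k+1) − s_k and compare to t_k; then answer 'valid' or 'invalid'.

valid; difference matches t_k

s_(k+1) = 6*(-2)**k*(k**2 + 3*k + 3)
s_(k+1) − s_k = (-2)**k*(9*k**2 + 21*k + 21)
(s_(k+1) − s_k) − t_k = 0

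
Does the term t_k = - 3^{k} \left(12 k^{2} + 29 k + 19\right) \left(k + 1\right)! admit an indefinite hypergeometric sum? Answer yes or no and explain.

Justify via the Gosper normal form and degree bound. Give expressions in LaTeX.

r(k) = 3*(12*k**3 + 77*k**2 + 166*k + 120)/(12*k**2 + 29*k + 19) after simplifying.
Normal form (A,B,C) = (3*k + 6, 1, k**2 + 29*k/12 + 19/12).
Need (3*k + 6)·f(k+1) − (1)·f(k) = k**2 + 29*k/12 + 19/12.
deg f ≤ 1 (via 1,0,2).
Coefficient equations give f(k) = (4*k - 1)/12.
R(k) = B(k−1)·f(k)/C(k) = (4*k - 1)/(12*k**2 + 29*k + 19); s_k = R·t_k = -3**k*(4*k - 1)*factorial(k + 1).
Check: Δs_k = -3**k*(12*k**2 + 29*k + 19)*factorial(k + 1). ✓

Yes. s_k = - 3^{k} \left(4 k - 1\right) \left(k + 1\right)!.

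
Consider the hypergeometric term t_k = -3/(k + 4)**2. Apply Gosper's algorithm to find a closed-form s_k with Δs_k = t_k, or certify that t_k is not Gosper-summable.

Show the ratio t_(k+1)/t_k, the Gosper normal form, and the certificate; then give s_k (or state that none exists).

The ratio is (k + 4)**2/(k + 5)**2.
So A=k**2 + 8*k + 16 and B=k**2 + 10*k + 25, with C=1.
f must satisfy (k**2 + 8*k + 16)·f(k+1) − (k**2 + 8*k + 16)·f(k) = 1.
deg f ≤ 0 (via 2,2,0).
f = c0 ⇒ A·f(k+1) − B(k−1)·f(k) − C = -1. The system {-1 = 0} is inconsistent; no antidifference.

none — t_k is not Gosper-summable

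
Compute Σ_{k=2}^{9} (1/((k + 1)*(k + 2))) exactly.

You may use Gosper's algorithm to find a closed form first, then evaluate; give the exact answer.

Σ = 8/33

Step 1: r(k) = (k + 1)/(k + 3).
A = k + 1, B = k + 3, C = 1.
Key eq: (k + 1)·f(k+1) = (k + 2)·f(k) + (1).
Bound: deg f ≤ 1.
Solving with deg f ≤ 1: f(k) = k.
Certificate R = B(k−1)f/C = k*(k + 2) gives s_k = k/(k + 1).
Verify: 1/(k**2 + 3*k + 2) matches t_k.
Sum = s_(10) − s_(2); s_(10) = 10/11, s_(2) = 2/3 ⇒ 8/33.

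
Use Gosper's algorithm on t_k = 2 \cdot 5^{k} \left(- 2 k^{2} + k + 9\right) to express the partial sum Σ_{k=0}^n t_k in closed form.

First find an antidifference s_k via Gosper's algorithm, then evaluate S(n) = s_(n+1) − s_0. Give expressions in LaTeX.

t_(k+1)/t_k = 5*(2*k**2 + 3*k - 8)/(2*k**2 - k - 9).
So A=5 and B=1, with C=k**2 - k/2 - 9/2.
Need (5)·f(k+1) − (1)·f(k) = k**2 - k/2 - 9/2.
deg f ≤ 2 (via 0,0,2).
Match coefficients ⇒ f(k) = (k**2 - 3*k - 2)/4.
Then R = B(k−1)f/C = (k**2 - 3*k - 2)/(2*(2*k**2 - k - 9)), so s_k = R(k)·t_k = 5**k*(-k**2 + 3*k + 2).
Verify: 2*5**k*(-2*k**2 + k + 9) matches t_k.
Evaluate: s_(n+1) = 5**(n + 1)*(-n**2 + n + 4); subtract s_(0) = 2 ⇒ S(n) = -5*5**n*n**2 + 5*5**n*n + 20*5**n - 2.

S(n) = - 5 \cdot 5^{n} n^{2} + 5 \cdot 5^{n} n + 20 \cdot 5^{n} - 2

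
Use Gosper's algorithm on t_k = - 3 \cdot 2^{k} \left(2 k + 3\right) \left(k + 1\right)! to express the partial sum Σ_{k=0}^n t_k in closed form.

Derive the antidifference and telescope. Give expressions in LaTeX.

S(n) = - 6 \cdot 2^{n} \left(n + 2\right)! + 3

t_(k+1)/t_k = 2*(k + 2)*(2*k + 5)/(2*k + 3).
So A=2*k + 4 and B=1, with C=k + 3/2.
Key eq: (2*k + 4)·f(k+1) = (1)·f(k) + (k + 3/2).
From deg A=1, deg B=0, deg C=1: d=0.
A polynomial solution: f(k) = 1/2.
So s_k = (B(k−1)f/C)·t_k = (1/(2*k + 3))·t_k = -3*2**k*factorial(k + 1).
Verify: -3*2**k*(2*k + 3)*factorial(k + 1) matches t_k.
Telescope: S(n) = s_(n+1) − s_(0) = -6*2**n*factorial(n + 2) − (-3) = -6*2**n*factorial(n + 2) + 3.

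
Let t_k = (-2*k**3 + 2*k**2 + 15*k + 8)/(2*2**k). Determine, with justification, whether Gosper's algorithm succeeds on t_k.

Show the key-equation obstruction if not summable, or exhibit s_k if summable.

Yes. s_k = (2*k**3 + 4*k**2 - k - 3)/2**k.

Step 1: r(k) = (2*k**3 + 4*k**2 - 13*k - 23)/(2*(2*k**3 - 2*k**2 - 15*k - 8)).
Factor: A=1/2; B=1; C=k**3 - k**2 - 15*k/2 - 4.
Set up (1/2)·f(k+1) − (1)·f(k) − (k**3 - k**2 - 15*k/2 - 4) = 0.
deg f ≤ 3 (via 0,0,3).
A polynomial solution: f(k) = -(k + 1)*(2*k**2 + 2*k - 3).
R(k) = B(k−1)·f(k)/C(k) = -2*(k + 1)*(2*k**2 + 2*k - 3)/(2*k**3 - 2*k**2 - 15*k - 8); s_k = R·t_k = (2*k**3 + 4*k**2 - k - 3)/2**k.
Δs = (-2*k**3 + 2*k**2 + 15*k + 8)/(2*2**k), as required.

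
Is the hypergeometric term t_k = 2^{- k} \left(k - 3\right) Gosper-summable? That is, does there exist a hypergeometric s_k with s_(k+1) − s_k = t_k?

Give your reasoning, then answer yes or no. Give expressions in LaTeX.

Yes. s_k = 2^{1 - k} \left(2 - k\right).

The ratio is (k - 2)/(2*(k - 3)).
Take A(k)=1/2, B(k)=1, C(k)=k - 3.
Need (1/2)·f(k+1) − (1)·f(k) = k - 3.
Bound: deg f ≤ 1.
Coefficient equations give f(k) = -2*(k - 2).
So s_k = (B(k−1)f/C)·t_k = (-2*(k - 2)/(k - 3))·t_k = 2**(1 - k)*(2 - k).
Δs = (k - 3)/2**k, as required.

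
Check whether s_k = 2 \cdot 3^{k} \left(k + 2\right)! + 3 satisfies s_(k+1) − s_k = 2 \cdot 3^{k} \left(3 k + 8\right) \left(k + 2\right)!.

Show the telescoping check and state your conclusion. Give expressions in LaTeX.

valid; difference matches t_k

s_(k+1) = 2*3**(k + 1)*factorial(k + 3) + 3
s_(k+1) − s_k = 2*3**k*(3*k + 8)*factorial(k + 2)
(s_(k+1) − s_k) − t_k = 0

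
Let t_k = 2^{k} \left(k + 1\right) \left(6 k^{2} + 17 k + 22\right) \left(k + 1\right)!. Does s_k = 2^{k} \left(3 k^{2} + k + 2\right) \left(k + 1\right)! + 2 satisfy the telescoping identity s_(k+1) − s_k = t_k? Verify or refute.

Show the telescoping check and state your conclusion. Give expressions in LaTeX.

s_(k+1) = 2**(k + 1)*(k + 3*(k + 1)**2 + 3)*factorial(k + 2) + 2
s_(k+1) − s_k = 2**k*(k + 1)*(6*k**2 + 17*k + 22)*factorial(k + 1)
(s_(k+1) − s_k) − t_k = 0

valid; difference matches t_k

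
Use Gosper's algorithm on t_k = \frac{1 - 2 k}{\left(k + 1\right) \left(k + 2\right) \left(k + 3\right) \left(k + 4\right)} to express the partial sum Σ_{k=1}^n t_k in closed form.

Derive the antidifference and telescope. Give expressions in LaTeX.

r(k) = (k + 1)*(2*k + 1)/((k + 5)*(2*k - 1)) after simplifying.
Take A(k)=k + 1, B(k)=k + 5, C(k)=k - 1/2.
f must satisfy (k + 1)·f(k+1) − (k + 4)·f(k) = k - 1/2.
d = 3 from the (1,1,1) case.
Match coefficients ⇒ f(k) = -k/2.
R(k) = B(k−1)·f(k)/C(k) = -k*(k + 4)/(2*k - 1); s_k = R·t_k = k/((k + 1)*(k + 2)*(k + 3)).
Check: Δs_k = (-k*(k + 4) + (k + 1)**2)/((k + 1)*(k + 2)*(k + 3)*(k + 4)). ✓
Σ_(k=1)^n t_k = s_(n+1) − s_(1) = ((n + 1)/(n**3 + 9*n**2 + 26*n + 24)) − (1/24), i.e. n*(-n**2 - 9*n - 2)/(24*(n**3 + 9*n**2 + 26*n + 24)).

S(n) = \frac{n \left(- n^{2} - 9 n - 2\right)}{24 \left(n^{3} + 9 n^{2} + 26 n + 24\right)}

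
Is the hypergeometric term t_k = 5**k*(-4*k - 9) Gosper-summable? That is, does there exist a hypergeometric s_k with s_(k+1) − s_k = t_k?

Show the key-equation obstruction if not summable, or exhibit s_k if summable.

r(k) = 5*(4*k + 13)/(4*k + 9) after simplifying.
Gosper form: A/B · C(k+1)/C(k) with A=5, B=1, C=k + 9/4.
f must satisfy (5)·f(k+1) − (1)·f(k) = k + 9/4.
d = 1 from the (0,0,1) case.
Match coefficients ⇒ f(k) = (k + 1)/4.
Certificate R = B(k−1)f/C = (k + 1)/(4*k + 9) gives s_k = 5**k*(-k - 1).
Verify: 5**k*(-4*k - 9) matches t_k.

Yes. s_k = 5**k*(-k - 1).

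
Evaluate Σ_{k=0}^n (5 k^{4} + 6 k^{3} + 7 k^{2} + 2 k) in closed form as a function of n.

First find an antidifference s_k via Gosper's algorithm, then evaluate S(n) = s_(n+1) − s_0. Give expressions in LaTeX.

Ratio r(k) = (5*k**4 + 26*k**3 + 55*k**2 + 54*k + 20)/(k*(5*k**3 + 6*k**2 + 7*k + 2)).
Gosper form: A/B · C(k+1)/C(k) with A=1, B=1, C=k**4 + 6*k**3/5 + 7*k**2/5 + 2*k/5.
f must satisfy (1)·f(k+1) − (1)·f(k) = k**4 + 6*k**3/5 + 7*k**2/5 + 2*k/5.
d = 5 from the (0,0,4) case.
Solve for f: f(k) = k**2*(k - 1)*(k**2 + 1)/5 (degree 5 ≤ 5).
Then R = B(k−1)f/C = k*(k - 1)*(k**2 + 1)/(5*k**3 + 6*k**2 + 7*k + 2), so s_k = R(k)·t_k = k**2*(k**3 - k**2 + k - 1).
Check: Δs_k = k*(5*k**3 + 6*k**2 + 7*k + 2). ✓
s_(n+1) = n*(n**4 + 4*n**3 + 7*n**2 + 6*n + 2) and s_(0) = 0, so S(n) = n*(n**4 + 4*n**3 + 7*n**2 + 6*n + 2).

S(n) = n \left(n^{4} + 4 n^{3} + 7 n^{2} + 6 n + 2\right)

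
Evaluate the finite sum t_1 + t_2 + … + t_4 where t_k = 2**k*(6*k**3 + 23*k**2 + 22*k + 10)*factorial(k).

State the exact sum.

Σ = 349434

The ratio is 2*(6*k**4 + 47*k**3 + 127*k**2 + 147*k + 61)/(6*k**3 + 23*k**2 + 22*k + 10).
So A=2*k + 2 and B=1, with C=k**3 + 23*k**2/6 + 11*k/3 + 5/3.
Set up (2*k + 2)·f(k+1) − (1)·f(k) − (k**3 + 23*k**2/6 + 11*k/3 + 5/3) = 0.
Bound: deg f ≤ 2.
Coefficient equations give f(k) = (k + 2)*(3*k - 2)/6.
Then R = B(k−1)f/C = (k + 2)*(3*k - 2)/(6*k**3 + 23*k**2 + 22*k + 10), so s_k = R(k)·t_k = 2**k*(k + 2)*(3*k - 2)*factorial(k).
Check: Δs_k = 2**k*(6*k**3 + 23*k**2 + 22*k + 10)*factorial(k). ✓
Telescoping: Σ = s_(5) − s_(1) = 349440 − (6) = 349434.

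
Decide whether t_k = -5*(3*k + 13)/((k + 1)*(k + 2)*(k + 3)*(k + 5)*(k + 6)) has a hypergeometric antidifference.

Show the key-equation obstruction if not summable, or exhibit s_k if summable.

Yes. s_k = k*(-k**2 - 8*k - 17)/(2*(k**3 + 8*k**2 + 17*k + 10)).

Step 1: r(k) = (k + 1)*(k + 5)*(3*k + 16)/((k + 4)*(k + 7)*(3*k + 13)).
Normal form (A,B,C) = (k + 1, k + 7, k**2 + 25*k/3 + 52/3).
f must satisfy (k + 1)·f(k+1) − (k + 6)·f(k) = k**2 + 25*k/3 + 52/3.
From deg A=1, deg B=1, deg C=2: d=5.
Coefficient equations give f(k) = k*(k + 3)*(k + 4)*(k**2 + 8*k + 17)/30.
Get s_k = R·t_k = k*(-k**2 - 8*k - 17)/(2*(k**3 + 8*k**2 + 17*k + 10)) with R(k) = B(k−1)f(k)/C(k) = k*(k + 3)*(k + 6)*(k**2 + 8*k + 17)/(10*(3*k + 13)).
Check: Δs_k = 5*(-3*k - 13)/(k**5 + 17*k**4 + 107*k**3 + 307*k**2 + 396*k + 180). ✓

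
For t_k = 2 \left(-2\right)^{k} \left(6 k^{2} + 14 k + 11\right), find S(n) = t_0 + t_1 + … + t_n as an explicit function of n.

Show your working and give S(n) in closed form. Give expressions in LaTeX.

S(n) = 8 \left(-2\right)^{n} n^{2} + 24 \left(-2\right)^{n} n + 20 \left(-2\right)^{n} + 2

t_(k+1)/t_k = 2*(-6*k**2 - 26*k - 31)/(6*k**2 + 14*k + 11).
Normal form (A,B,C) = (-2, 1, k**2 + 7*k/3 + 11/6).
Solve (-2)·f(k+1) − (1)·f(k) = k**2 + 7*k/3 + 11/6.
Degrees (0,0,2) ⇒ d ≤ 2.
Solving with deg f ≤ 2: f(k) = -(2*k**2 + 2*k + 1)/6.
Certificate R = B(k−1)f/C = -(2*k**2 + 2*k + 1)/(6*k**2 + 14*k + 11) gives s_k = (-2)**(k + 1)*(2*k**2 + 2*k + 1).
s_(k+1) − s_k = 2*(-2)**k*(6*k**2 + 14*k + 11) = t_k.
Evaluate: s_(n+1) = (-2)**(n + 2)*(2*n**2 + 6*n + 5); subtract s_(0) = -2 ⇒ S(n) = 8*(-2)**n*n**2 + 24*(-2)**n*n + 20*(-2)**n + 2.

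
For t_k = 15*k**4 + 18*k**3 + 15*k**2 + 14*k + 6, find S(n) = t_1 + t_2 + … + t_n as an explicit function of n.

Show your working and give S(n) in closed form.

S(n) = n*(3*n**4 + 12*n**3 + 19*n**2 + 19*n + 15)

r(k) = (15*k**4 + 78*k**3 + 159*k**2 + 158*k + 68)/(15*k**4 + 18*k**3 + 15*k**2 + 14*k + 6) after simplifying.
Take A(k)=1, B(k)=1, C(k)=k**4 + 6*k**3/5 + k**2 + 14*k/15 + 2/5.
Need (1)·f(k+1) − (1)·f(k) = k**4 + 6*k**3/5 + k**2 + 14*k/15 + 2/5.
d = 5 from the (0,0,4) case.
Match coefficients ⇒ f(k) = k*(3*k**4 - 3*k**3 + k**2 + 4*k + 1)/15.
So s_k = (B(k−1)f/C)·t_k = (k*(3*k**4 - 3*k**3 + k**2 + 4*k + 1)/(15*k**4 + 18*k**3 + 15*k**2 + 14*k + 6))·t_k = k*(3*k**4 - 3*k**3 + k**2 + 4*k + 1).
Check: Δs_k = 15*k**4 + 18*k**3 + 15*k**2 + 14*k + 6. ✓
s_(n+1) = 3*n**5 + 12*n**4 + 19*n**3 + 19*n**2 + 15*n + 6 and s_(1) = 6, so S(n) = n*(3*n**4 + 12*n**3 + 19*n**2 + 19*n + 15).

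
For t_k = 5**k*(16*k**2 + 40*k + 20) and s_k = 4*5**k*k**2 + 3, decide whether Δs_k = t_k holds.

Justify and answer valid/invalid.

s_(k+1) = 20*5**k*(k + 1)**2 + 3
s_(k+1) − s_k = 4*5**k*(-k**2 + 5*(k + 1)**2)
(s_(k+1) − s_k) − t_k = 0

Valid — Δs_k = t_k.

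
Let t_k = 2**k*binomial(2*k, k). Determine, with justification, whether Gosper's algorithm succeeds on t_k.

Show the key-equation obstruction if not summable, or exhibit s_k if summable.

No — t_k has no hypergeometric antidifference.

The ratio is 4*(2*k + 1)/(k + 1).
So A=8*k + 4 and B=k + 1, with C=1.
f must satisfy (8*k + 4)·f(k+1) − (k)·f(k) = 1.
Bound: deg f ≤ -1.
deg f ≤ -1 is impossible — no certificate.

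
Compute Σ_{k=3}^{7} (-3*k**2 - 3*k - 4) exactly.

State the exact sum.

Step 1: r(k) = (3*k**2 + 9*k + 10)/(3*k**2 + 3*k + 4).
Take A(k)=1, B(k)=1, C(k)=k**2 + k + 4/3.
Solve (1)·f(k+1) − (1)·f(k) = k**2 + k + 4/3.
Degrees (0,0,2) ⇒ d ≤ 3.
Solve for f: f(k) = k*(k**2 + 3)/3 (degree 3 ≤ 3).
Get s_k = R·t_k = k*(-k**2 - 3) with R(k) = B(k−1)f(k)/C(k) = k*(k**2 + 3)/(3*k**2 + 3*k + 4).
Verify: -3*k**2 - 3*k - 4 matches t_k.
Σ_(k=3)^(7) t_k = s_(8) − s_(3) = -536 − (-36) = -500.

Σ = -500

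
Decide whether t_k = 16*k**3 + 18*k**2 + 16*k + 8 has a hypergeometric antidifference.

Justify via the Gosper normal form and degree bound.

Yes. s_k = k*(4*k**3 - 2*k**2 + 3*k + 3).

Step 1: r(k) = (8*k**3 + 33*k**2 + 50*k + 29)/(8*k**3 + 9*k**2 + 8*k + 4).
Factor: A=1; B=1; C=k**3 + 9*k**2/8 + k + 1/2.
Solve (1)·f(k+1) − (1)·f(k) = k**3 + 9*k**2/8 + k + 1/2.
d = 4 from the (0,0,3) case.
Solve for f: f(k) = k*(4*k**3 - 2*k**2 + 3*k + 3)/16 (degree 4 ≤ 4).
Then R = B(k−1)f/C = k*(4*k**3 - 2*k**2 + 3*k + 3)/(2*(8*k**3 + 9*k**2 + 8*k + 4)), so s_k = R(k)·t_k = k*(4*k**3 - 2*k**2 + 3*k + 3).
Check: Δs_k = 16*k**3 + 18*k**2 + 16*k + 8. ✓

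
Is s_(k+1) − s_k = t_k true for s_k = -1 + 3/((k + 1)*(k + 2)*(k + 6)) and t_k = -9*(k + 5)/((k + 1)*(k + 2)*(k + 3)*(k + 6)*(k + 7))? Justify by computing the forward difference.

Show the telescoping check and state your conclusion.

valid; difference matches t_k

s_(k+1) = -1 + 3/((k + 2)*(k + 3)*(k + 7))
s_(k+1) − s_k = 9*(-k - 5)/(k**5 + 19*k**4 + 131*k**3 + 401*k**2 + 540*k + 252)
(s_(k+1) − s_k) − t_k = 0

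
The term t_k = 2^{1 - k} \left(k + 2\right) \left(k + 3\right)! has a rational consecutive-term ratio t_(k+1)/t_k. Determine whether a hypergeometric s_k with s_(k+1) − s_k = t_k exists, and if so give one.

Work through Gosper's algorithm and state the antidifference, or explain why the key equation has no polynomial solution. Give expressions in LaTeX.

s_k = 2^{2 - k} \left(k + 3\right)!

Ratio r(k) = (k + 3)*(k + 4)/(2*(k + 2)).
Normal form (A,B,C) = (k/2 + 2, 1, k + 2).
Need (k/2 + 2)·f(k+1) − (1)·f(k) = k + 2.
Bound: deg f ≤ 0.
Solving with deg f ≤ 0: f(k) = 2.
Get s_k = R·t_k = 2**(2 - k)*factorial(k + 3) with R(k) = B(k−1)f(k)/C(k) = 2/(k + 2).
Verify: 2**(1 - k)*(k + 2)*factorial(k + 3) matches t_k.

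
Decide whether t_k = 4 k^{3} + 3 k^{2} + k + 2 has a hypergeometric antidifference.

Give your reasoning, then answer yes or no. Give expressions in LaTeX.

Yes. s_k = k \left(k^{3} - k^{2} + 2\right).

t_(k+1)/t_k = (4*k**3 + 15*k**2 + 19*k + 10)/(4*k**3 + 3*k**2 + k + 2).
So A=1 and B=1, with C=k**3 + 3*k**2/4 + k/4 + 1/2.
Solve (1)·f(k+1) − (1)·f(k) = k**3 + 3*k**2/4 + k/4 + 1/2.
Bound: deg f ≤ 4.
Coefficient equations give f(k) = k*(k + 1)*(k**2 - 2*k + 2)/4.
Get s_k = R·t_k = k*(k**3 - k**2 + 2) with R(k) = B(k−1)f(k)/C(k) = k*(k**2 - 2*k + 2)/(4*k**2 - k + 2).
Check: Δs_k = 4*k**3 + 3*k**2 + k + 2. ✓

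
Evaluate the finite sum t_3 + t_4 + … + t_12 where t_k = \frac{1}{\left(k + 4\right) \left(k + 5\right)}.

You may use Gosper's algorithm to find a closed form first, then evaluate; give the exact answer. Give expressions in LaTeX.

Step 1: r(k) = (k + 4)/(k + 6).
Gosper form: A/B · C(k+1)/C(k) with A=k + 4, B=k + 6, C=1.
f must satisfy (k + 4)·f(k+1) − (k + 5)·f(k) = 1.
Bound: deg f ≤ 1.
Match coefficients ⇒ f(k) = k/4.
Certificate R = B(k−1)f/C = k*(k + 5)/4 gives s_k = k/(4*(k + 4)).
Verify: 1/(k**2 + 9*k + 20) matches t_k.
Telescoping: Σ = s_(13) − s_(3) = 13/68 − (3/28) = 10/119.

Σ = 10/119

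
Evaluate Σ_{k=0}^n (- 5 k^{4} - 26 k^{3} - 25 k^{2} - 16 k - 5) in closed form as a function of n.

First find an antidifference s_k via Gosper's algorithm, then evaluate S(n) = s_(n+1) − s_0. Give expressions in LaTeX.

t_(k+1)/t_k = (5*k**4 + 46*k**3 + 133*k**2 + 164*k + 77)/(5*k**4 + 26*k**3 + 25*k**2 + 16*k + 5).
Factor: A=1; B=1; C=k**4 + 26*k**3/5 + 5*k**2 + 16*k/5 + 1.
Key eq: (1)·f(k+1) = (1)·f(k) + (k**4 + 26*k**3/5 + 5*k**2 + 16*k/5 + 1).
d = 5 from the (0,0,4) case.
Match coefficients ⇒ f(k) = k*(k**4 + 4*k**3 - 3*k**2 + 2*k + 1)/5.
R(k) = B(k−1)·f(k)/C(k) = k*(k**4 + 4*k**3 - 3*k**2 + 2*k + 1)/(5*k**4 + 26*k**3 + 25*k**2 + 16*k + 5); s_k = R·t_k = k*(-k**4 - 4*k**3 + 3*k**2 - 2*k - 1).
Verify: -5*k**4 - 26*k**3 - 25*k**2 - 16*k - 5 matches t_k.
s_(n+1) = -n**5 - 9*n**4 - 23*n**3 - 27*n**2 - 17*n - 5 and s_(0) = 0, so S(n) = -n**5 - 9*n**4 - 23*n**3 - 27*n**2 - 17*n - 5.

S(n) = - n^{5} - 9 n^{4} - 23 n^{3} - 27 n^{2} - 17 n - 5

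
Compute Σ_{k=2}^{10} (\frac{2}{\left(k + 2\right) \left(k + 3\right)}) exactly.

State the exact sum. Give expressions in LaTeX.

Σ = 9/26

Compute t_(k+1)/t_k: get (k + 2)/(k + 4).
Gosper form: A/B · C(k+1)/C(k) with A=k + 2, B=k + 4, C=1.
Need (k + 2)·f(k+1) − (k + 3)·f(k) = 1.
Bound: deg f ≤ 1.
Solve for f: f(k) = k/2 (degree 1 ≤ 1).
So s_k = (B(k−1)f/C)·t_k = (k*(k + 3)/2)·t_k = k/(k + 2).
s_(k+1) − s_k = 2/(k**2 + 5*k + 6) = t_k.
Evaluate s at k=11 and k=2: 11/13 and 1/2; difference 9/26.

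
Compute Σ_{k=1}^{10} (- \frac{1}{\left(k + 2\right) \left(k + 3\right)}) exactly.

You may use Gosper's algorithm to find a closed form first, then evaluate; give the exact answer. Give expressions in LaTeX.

Σ = -10/39

The ratio is (k + 2)/(k + 4).
A = k + 2, B = k + 4, C = 1.
Set up (k + 2)·f(k+1) − (k + 3)·f(k) − (1) = 0.
From deg A=1, deg B=1, deg C=0: d=1.
A polynomial solution: f(k) = k/2.
Get s_k = R·t_k = -k/(2*k + 4) with R(k) = B(k−1)f(k)/C(k) = k*(k + 3)/2.
s_(k+1) − s_k = -1/(k**2 + 5*k + 6) = t_k.
Evaluate s at k=11 and k=1: -11/26 and -1/6; difference -10/39.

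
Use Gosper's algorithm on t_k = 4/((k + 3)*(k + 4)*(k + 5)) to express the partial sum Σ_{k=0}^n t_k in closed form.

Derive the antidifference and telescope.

S(n) = (n**2 + 9*n + 8)/(6*(n**2 + 9*n + 20))

Compute t_(k+1)/t_k: get (k + 3)/(k + 6).
Normal form (A,B,C) = (k + 3, k + 6, 1).
Key eq: (k + 3)·f(k+1) = (k + 5)·f(k) + (1).
d = 2 from the (1,1,0) case.
Solve for f: f(k) = k*(k + 7)/24 (degree 2 ≤ 2).
Get s_k = R·t_k = k*(k + 7)/(6*(k + 3)*(k + 4)) with R(k) = B(k−1)f(k)/C(k) = k*(k + 5)*(k + 7)/24.
s_(k+1) − s_k = 4/(k**3 + 12*k**2 + 47*k + 60) = t_k.
Telescope: S(n) = s_(n+1) − s_(0) = (n**2 + 9*n + 8)/(6*(n**2 + 9*n + 20)) − (0) = (n**2 + 9*n + 8)/(6*(n**2 + 9*n + 20)).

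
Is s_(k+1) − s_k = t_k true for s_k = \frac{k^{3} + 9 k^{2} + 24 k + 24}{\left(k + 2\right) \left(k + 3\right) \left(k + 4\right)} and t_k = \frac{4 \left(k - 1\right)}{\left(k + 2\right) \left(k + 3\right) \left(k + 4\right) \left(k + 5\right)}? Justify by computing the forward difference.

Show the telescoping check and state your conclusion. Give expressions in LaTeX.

valid (s_(k+1) − s_k reduces to t_k)

s_(k+1) = (24*k + (k + 1)**3 + 9*(k + 1)**2 + 48)/((k + 3)*(k + 4)*(k + 5))
s_(k+1) − s_k = 4*(k - 1)/(k**4 + 14*k**3 + 71*k**2 + 154*k + 120)
(s_(k+1) − s_k) − t_k = 0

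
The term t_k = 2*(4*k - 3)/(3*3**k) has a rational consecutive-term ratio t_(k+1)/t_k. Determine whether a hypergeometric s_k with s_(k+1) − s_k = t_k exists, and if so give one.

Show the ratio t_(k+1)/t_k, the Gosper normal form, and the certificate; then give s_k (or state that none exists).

The ratio is (4*k + 1)/(3*(4*k - 3)).
Gosper form: A/B · C(k+1)/C(k) with A=1/3, B=1, C=k - 3/4.
f must satisfy (1/3)·f(k+1) − (1)·f(k) = k - 3/4.
Degrees (0,0,1) ⇒ d ≤ 1.
A polynomial solution: f(k) = -3*(4*k - 1)/8.
Get s_k = R·t_k = (1 - 4*k)/3**k with R(k) = B(k−1)f(k)/C(k) = -3*(4*k - 1)/(2*(4*k - 3)).
s_(k+1) − s_k = 2*(4*k - 3)/(3*3**k) = t_k.

s_k = (1 - 4*k)/3**k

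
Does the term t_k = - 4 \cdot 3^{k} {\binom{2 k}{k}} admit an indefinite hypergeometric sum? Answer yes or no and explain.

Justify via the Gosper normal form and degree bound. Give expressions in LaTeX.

No — key equation has no polynomial f.

Ratio r(k) = 6*(2*k + 1)/(k + 1).
Normal form (A,B,C) = (12*k + 6, k + 1, 1).
f must satisfy (12*k + 6)·f(k+1) − (k)·f(k) = 1.
Degrees (1,1,0) ⇒ d ≤ -1.
Negative degree bound (-1): no f exists, t_k not Gosper-summable.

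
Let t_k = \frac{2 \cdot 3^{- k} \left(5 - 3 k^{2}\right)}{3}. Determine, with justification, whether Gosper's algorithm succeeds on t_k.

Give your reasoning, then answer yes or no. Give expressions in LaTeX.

t_(k+1)/t_k = (3*(k + 1)**2 - 5)/(3*(3*k**2 - 5)).
A = 1/3, B = 1, C = k**2 - 5/3.
Key eq: (1/3)·f(k+1) = (1)·f(k) + (k**2 - 5/3).
deg f ≤ 2 (via 0,0,2).
A polynomial solution: f(k) = -(3*k**2 + 3*k - 2)/2.
Get s_k = R·t_k = (3*k**2 + 3*k - 2)/3**k with R(k) = B(k−1)f(k)/C(k) = -3*(3*k**2 + 3*k - 2)/(2*(3*k**2 - 5)).
Δs = 2*(5 - 3*k**2)/(3*3**k), as required.

Yes. s_k = 3^{- k} \left(3 k^{2} + 3 k - 2\right).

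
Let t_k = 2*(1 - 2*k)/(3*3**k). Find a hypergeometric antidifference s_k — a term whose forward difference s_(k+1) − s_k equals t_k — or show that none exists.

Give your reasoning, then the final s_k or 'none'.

r(k) = (2*k + 1)/(3*(2*k - 1)) after simplifying.
Gosper form: A/B · C(k+1)/C(k) with A=1/3, B=1, C=k - 1/2.
f must satisfy (1/3)·f(k+1) − (1)·f(k) = k - 1/2.
Degrees (0,0,1) ⇒ d ≤ 1.
Match coefficients ⇒ f(k) = -3*k/2.
Certificate R = B(k−1)f/C = -3*k/(2*k - 1) gives s_k = 2*k/3**k.
Check: Δs_k = 2*(1 - 2*k)/(3*3**k). ✓

s_k = 2*k/3**k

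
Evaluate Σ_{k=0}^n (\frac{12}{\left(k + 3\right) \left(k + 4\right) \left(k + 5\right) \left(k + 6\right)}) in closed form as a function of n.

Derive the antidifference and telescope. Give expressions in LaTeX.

r(k) = (k + 3)/(k + 7) after simplifying.
So A=k + 3 and B=k + 7, with C=1.
Need (k + 3)·f(k+1) − (k + 6)·f(k) = 1.
Bound: deg f ≤ 3.
Coefficient equations give f(k) = k*(k**2 + 12*k + 47)/180.
R(k) = B(k−1)·f(k)/C(k) = k*(k + 6)*(k**2 + 12*k + 47)/180; s_k = R·t_k = k*(k**2 + 12*k + 47)/(15*(k + 3)*(k + 4)*(k + 5)).
Δs = 12/(k**4 + 18*k**3 + 119*k**2 + 342*k + 360), as required.
Telescope: S(n) = s_(n+1) − s_(0) = (n**3 + 15*n**2 + 74*n + 60)/(15*(n**3 + 15*n**2 + 74*n + 120)) − (0) = (n**3 + 15*n**2 + 74*n + 60)/(15*(n**3 + 15*n**2 + 74*n + 120)).

S(n) = \frac{n^{3} + 15 n^{2} + 74 n + 60}{15 \left(n^{3} + 15 n^{2} + 74 n + 120\right)}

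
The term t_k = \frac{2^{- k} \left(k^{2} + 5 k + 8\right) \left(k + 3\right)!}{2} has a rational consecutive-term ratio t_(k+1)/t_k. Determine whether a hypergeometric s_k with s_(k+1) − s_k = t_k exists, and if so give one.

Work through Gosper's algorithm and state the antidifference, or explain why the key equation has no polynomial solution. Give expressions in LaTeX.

r(k) = (k + 4)*(5*k + (k + 1)**2 + 13)/(2*(k**2 + 5*k + 8)) after simplifying.
So A=k/2 + 2 and B=1, with C=k**2 + 5*k + 8.
f must satisfy (k/2 + 2)·f(k+1) − (1)·f(k) = k**2 + 5*k + 8.
d = 1 from the (1,0,2) case.
Match coefficients ⇒ f(k) = 2*(k + 2).
Then R = B(k−1)f/C = 2*(k + 2)/(k**2 + 5*k + 8), so s_k = R(k)·t_k = (k + 2)*factorial(k + 3)/2**k.
s_(k+1) − s_k = (k**2 + 5*k + 8)*factorial(k + 3)/(2*2**k) = t_k.

s_k = 2^{- k} \left(k + 2\right) \left(k + 3\right)!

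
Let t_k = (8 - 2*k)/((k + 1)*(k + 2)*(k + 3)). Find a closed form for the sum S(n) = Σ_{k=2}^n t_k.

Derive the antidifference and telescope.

Compute t_(k+1)/t_k: get (k - 3)*(k + 1)/((k - 4)*(k + 4)).
Gosper form: A/B · C(k+1)/C(k) with A=k + 1, B=k + 4, C=k - 4.
Set up (k + 1)·f(k+1) − (k + 3)·f(k) − (k - 4) = 0.
d = 2 from the (1,1,1) case.
Solving with deg f ≤ 2: f(k) = -k*(3*k + 13)/4.
So s_k = (B(k−1)f/C)·t_k = (-k*(k + 3)*(3*k + 13)/(4*(k - 4)))·t_k = k*(3*k + 13)/(2*(k + 1)*(k + 2)).
Verify: 2*(4 - k)/(k**3 + 6*k**2 + 11*k + 6) matches t_k.
s_(n+1) = (3*n**2 + 19*n + 16)/(2*(n**2 + 5*n + 6)) and s_(2) = 19/12, so S(n) = (-n**2 + 19*n - 18)/(12*(n**2 + 5*n + 6)).

S(n) = (-n**2 + 19*n - 18)/(12*(n**2 + 5*n + 6))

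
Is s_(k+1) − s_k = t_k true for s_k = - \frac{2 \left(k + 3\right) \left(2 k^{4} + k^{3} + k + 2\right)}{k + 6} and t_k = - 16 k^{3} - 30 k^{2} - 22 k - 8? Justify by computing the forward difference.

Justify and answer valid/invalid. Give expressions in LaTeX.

Invalid: residual \frac{6 \left(6 k^{4} + 62 k^{3} + 101 k^{2} + 69 k + 22\right)}{k^{2} + 13 k + 42} ≠ 0.

s_(k+1) = -2*(k + 4)*(k + 2*(k + 1)**4 + (k + 1)**3 + 3)/(k + 7)
s_(k+1) − s_k = 2*(-8*k**5 - 101*k**4 - 356*k**3 - 474*k**2 - 307*k - 102)/(k**2 + 13*k + 42)
(s_(k+1) − s_k) − t_k = 6*(6*k**4 + 62*k**3 + 101*k**2 + 69*k + 22)/(k**2 + 13*k + 42)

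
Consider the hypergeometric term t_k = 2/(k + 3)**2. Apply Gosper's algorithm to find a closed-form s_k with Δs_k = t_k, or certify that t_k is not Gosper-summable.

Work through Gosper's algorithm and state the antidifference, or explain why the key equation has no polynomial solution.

r(k) = (k + 3)**2/(k + 4)**2 after simplifying.
Gosper form: A/B · C(k+1)/C(k) with A=k**2 + 6*k + 9, B=k**2 + 8*k + 16, C=1.
f must satisfy (k**2 + 6*k + 9)·f(k+1) − (k**2 + 6*k + 9)·f(k) = 1.
d = 0 from the (2,2,0) case.
Put f(k) = c0: A·f(k+1) − B(k−1)·f(k) − C = -1; need -1 = 0 — inconsistent ⇒ no f, not summable.

none (Gosper's algorithm certifies no s_k)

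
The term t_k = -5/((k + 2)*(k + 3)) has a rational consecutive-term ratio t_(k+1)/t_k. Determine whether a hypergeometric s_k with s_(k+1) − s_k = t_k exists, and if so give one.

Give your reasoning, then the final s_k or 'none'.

r(k) = (k + 2)/(k + 4) after simplifying.
A = k + 2, B = k + 4, C = 1.
f must satisfy (k + 2)·f(k+1) − (k + 3)·f(k) = 1.
Degrees (1,1,0) ⇒ d ≤ 1.
Solving with deg f ≤ 1: f(k) = k/2.
Then R = B(k−1)f/C = k*(k + 3)/2, so s_k = R(k)·t_k = -5*k/(2*k + 4).
s_(k+1) − s_k = -5/(k**2 + 5*k + 6) = t_k.

s_k = -5*k/(2*k + 4)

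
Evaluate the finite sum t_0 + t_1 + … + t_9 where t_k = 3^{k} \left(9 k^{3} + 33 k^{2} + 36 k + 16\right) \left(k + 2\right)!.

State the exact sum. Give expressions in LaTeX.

Σ = 7693401810124796

The ratio is 3*(9*k**4 + 87*k**3 + 309*k**2 + 481*k + 282)/(9*k**3 + 33*k**2 + 36*k + 16).
Normal form (A,B,C) = (3*k + 9, 1, k**3 + 11*k**2/3 + 4*k + 16/9).
Need (3*k + 9)·f(k+1) − (1)·f(k) = k**3 + 11*k**2/3 + 4*k + 16/9.
Degrees (1,0,3) ⇒ d ≤ 2.
Solving with deg f ≤ 2: f(k) = (3*k**2 - 3*k + 2)/9.
So s_k = (B(k−1)f/C)·t_k = ((3*k**2 - 3*k + 2)/(9*k**3 + 33*k**2 + 36*k + 16))·t_k = 3**k*(3*k**2 - 3*k + 2)*factorial(k + 2).
Check: Δs_k = 3**k*(9*k**3 + 33*k**2 + 36*k + 16)*factorial(k + 2). ✓
Σ_(k=0)^(9) t_k = s_(10) − s_(0) = 7693401810124800 − (4) = 7693401810124796.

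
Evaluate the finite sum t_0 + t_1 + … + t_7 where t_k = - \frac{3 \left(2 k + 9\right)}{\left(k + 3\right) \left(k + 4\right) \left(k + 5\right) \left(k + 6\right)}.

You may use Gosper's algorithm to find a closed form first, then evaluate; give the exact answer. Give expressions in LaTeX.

Step 1: r(k) = (k + 3)*(2*k + 11)/((k + 7)*(2*k + 9)).
Normal form (A,B,C) = (k + 3, k + 7, k + 9/2).
Need (k + 3)·f(k+1) − (k + 6)·f(k) = k + 9/2.
From deg A=1, deg B=1, deg C=1: d=3.
Solving with deg f ≤ 3: f(k) = k*(k + 4)*(k + 8)/30.
Get s_k = R·t_k = k*(-k - 8)/(5*(k**2 + 8*k + 15)) with R(k) = B(k−1)f(k)/C(k) = k*(k + 4)*(k + 6)*(k + 8)/(15*(2*k + 9)).
Verify: 3*(-2*k - 9)/(k**4 + 18*k**3 + 119*k**2 + 342*k + 360) matches t_k.
Σ_(k=0)^(7) t_k = s_(8) − s_(0) = -128/715 − (0) = -128/715.

Σ = -128/715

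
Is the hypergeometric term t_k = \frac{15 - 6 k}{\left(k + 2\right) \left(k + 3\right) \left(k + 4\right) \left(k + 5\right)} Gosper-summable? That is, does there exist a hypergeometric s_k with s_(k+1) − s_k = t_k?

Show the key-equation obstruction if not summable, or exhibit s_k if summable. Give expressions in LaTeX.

Yes. s_k = \frac{k \left(k^{2} + 9 k + 50\right)}{8 \left(k + 2\right) \left(k + 3\right) \left(k + 4\right)}.

Step 1: r(k) = (k + 2)*(2*k - 3)/((k + 6)*(2*k - 5)).
Gosper form: A/B · C(k+1)/C(k) with A=k + 2, B=k + 6, C=k - 5/2.
Set up (k + 2)·f(k+1) − (k + 5)·f(k) − (k - 5/2) = 0.
deg f ≤ 3 (via 1,1,1).
Coefficient equations give f(k) = -k*(k**2 + 9*k + 50)/48.
Certificate R = B(k−1)f/C = -k*(k + 5)*(k**2 + 9*k + 50)/(24*(2*k - 5)) gives s_k = k*(k**2 + 9*k + 50)/(8*(k + 2)*(k + 3)*(k + 4)).
Check: Δs_k = 3*(5 - 2*k)/(k**4 + 14*k**3 + 71*k**2 + 154*k + 120). ✓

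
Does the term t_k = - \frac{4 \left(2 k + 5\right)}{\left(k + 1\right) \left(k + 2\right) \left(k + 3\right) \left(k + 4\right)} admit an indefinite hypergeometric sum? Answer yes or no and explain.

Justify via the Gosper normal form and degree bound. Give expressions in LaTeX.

Compute t_(k+1)/t_k: get (k + 1)*(2*k + 7)/((k + 5)*(2*k + 5)).
So A=k + 1 and B=k + 5, with C=k + 5/2.
Need (k + 1)·f(k+1) − (k + 4)·f(k) = k + 5/2.
Degrees (1,1,1) ⇒ d ≤ 3.
Match coefficients ⇒ f(k) = k*(k + 2)*(k + 4)/6.
Get s_k = R·t_k = 4*k*(-k - 4)/(3*(k**2 + 4*k + 3)) with R(k) = B(k−1)f(k)/C(k) = k*(k + 2)*(k + 4)**2/(3*(2*k + 5)).
s_(k+1) − s_k = 4*(-2*k - 5)/(k**4 + 10*k**3 + 35*k**2 + 50*k + 24) = t_k.

Yes. s_k = \frac{4 k \left(- k - 4\right)}{3 \left(k^{2} + 4 k + 3\right)}.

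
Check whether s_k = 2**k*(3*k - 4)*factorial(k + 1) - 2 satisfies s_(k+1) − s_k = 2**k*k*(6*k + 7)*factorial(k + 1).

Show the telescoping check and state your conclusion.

Valid — Δs_k = t_k.

s_(k+1) = 2**(k + 1)*(3*k - 1)*factorial(k + 2) - 2
s_(k+1) − s_k = 2**k*k*(6*k + 7)*factorial(k + 1)
(s_(k+1) − s_k) − t_k = 0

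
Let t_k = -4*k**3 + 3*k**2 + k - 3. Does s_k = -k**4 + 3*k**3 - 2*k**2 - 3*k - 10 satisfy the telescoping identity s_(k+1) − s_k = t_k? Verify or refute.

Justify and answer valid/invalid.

s_(k+1) = -k**4 - k**3 + k**2 - 2*k - 13
s_(k+1) − s_k = -4*k**3 + 3*k**2 + k - 3
(s_(k+1) − s_k) − t_k = 0

Valid — Δs_k = t_k.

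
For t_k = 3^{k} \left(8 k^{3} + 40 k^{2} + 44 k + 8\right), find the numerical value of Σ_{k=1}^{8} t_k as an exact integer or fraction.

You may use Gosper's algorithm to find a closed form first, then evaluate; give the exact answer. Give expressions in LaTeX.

Σ = 60190608

Step 1: r(k) = 3*(2*k**3 + 16*k**2 + 37*k + 25)/(2*k**3 + 10*k**2 + 11*k + 2).
So A=3 and B=1, with C=k**3 + 5*k**2 + 11*k/2 + 1.
Need (3)·f(k+1) − (1)·f(k) = k**3 + 5*k**2 + 11*k/2 + 1.
From deg A=0, deg B=0, deg C=3: d=3.
A polynomial solution: f(k) = (2*k**3 + k**2 - k - 1)/4.
R(k) = B(k−1)·f(k)/C(k) = (2*k**3 + k**2 - k - 1)/(2*(2*k**3 + 10*k**2 + 11*k + 2)); s_k = R·t_k = 2*3**k*(2*k**3 + k**2 - k - 1).
Δs = 3**k*(8*k**3 + 40*k**2 + 44*k + 8), as required.
Sum = s_(9) − s_(1); s_(9) = 60190614, s_(1) = 6 ⇒ 60190608.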